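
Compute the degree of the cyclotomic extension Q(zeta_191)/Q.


The degree equals Euler's totient phi(191).
191 = 191
phi(191) = 190

190


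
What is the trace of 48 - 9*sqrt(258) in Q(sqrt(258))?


Tr(a + b*sqrt(d)) = (a + b*sqrt(d)) + (a - b*sqrt(d)) = 2a
= 2 * (48)
= 96

96


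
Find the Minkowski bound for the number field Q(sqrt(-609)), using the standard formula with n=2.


d = -609, d mod 4 = 3, so disc(K) = 4d = -2436; |disc(K)| = 2436
Imaginary quadratic field, so n = 2, s = r2 = 1, r1 = 0
M = (n!/n^n) * (4/pi)^s * sqrt(|disc(K)|) = (2!/2^2) * (4/pi)^1 * sqrt(2436)
= 0.5 * 1.273240 * 49.355851
= 31.4209

31.4209


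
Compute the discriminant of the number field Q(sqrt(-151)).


For K = Q(sqrt(d)) with d squarefree: disc(K) = d if d = 1 mod 4, and disc(K) = 4d if d = 2 or 3 mod 4.
Here d = -151, and d mod 4 = 1.
d = 1 mod 4 (O_K = Z[(1+sqrt(d))/2]), so disc(K) = d = -151

-151


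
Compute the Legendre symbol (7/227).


p = 227 is prime, so compute (7/227) with the reciprocity algorithm (Jacobi-symbol steps: pull out 2s via (2/n), flip via reciprocity, reduce):
  reciprocity: (7/227) -> -(227/7)
  reduce: (3/7)
  reciprocity: (3/7) -> -(7/3)
  reduce: (1/3)
  (1/3) = 1
Product of signs = 1
(7/227) = 1

1


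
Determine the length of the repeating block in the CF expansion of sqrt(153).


Run the CF algorithm for sqrt(153).
a_0 = floor(sqrt(153)) = 12; set m_0=0, q_0=1.
Recurrence: m' = q*a - m,  q' = (d - m'^2)/q,  a' = floor((a_0 + m')/q').
  step 1: m=12, q=9, a=2
  step 2: m=6, q=13, a=1
  step 3: m=7, q=8, a=2
  step 4: m=9, q=9, a=2
  step 5: m=9, q=8, a=2
  step 6: m=7, q=13, a=1
  step 7: m=6, q=9, a=2
  step 8: m=12, q=1, a=24
a_8 = 2*a_0 = 24, so the period closes here.
sqrt(153) = [12; 2, 1, 2, 2, 2, 1, 2, 24]
Period length = 8

8


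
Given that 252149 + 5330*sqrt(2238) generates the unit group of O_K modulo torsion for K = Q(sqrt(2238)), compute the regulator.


epsilon = 252149 + 5330*sqrt(2238)
= 504298.0000
R = ln(504298.0000)
= 13.1309

13.1309


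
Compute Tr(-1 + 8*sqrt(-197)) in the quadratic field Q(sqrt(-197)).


Tr(a + b*sqrt(d)) = (a + b*sqrt(d)) + (a - b*sqrt(d)) = 2a
= 2 * (-1)
= -2

-2


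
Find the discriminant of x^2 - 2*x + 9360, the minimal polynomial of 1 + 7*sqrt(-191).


The element 1 + 7*sqrt(-191) has minimal polynomial:
x^2 - 2*x + 9360
Discriminant = (-2)^2 - 4*(9360)
= 4 - 37440
= -37436

-37436


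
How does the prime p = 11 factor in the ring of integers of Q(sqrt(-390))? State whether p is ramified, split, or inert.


K = Q(sqrt(-390)). Since d mod 4 = 2, disc(K) = -1560.
Check p | disc: -1560 mod 11 = 2.
p does not divide disc. Compute Legendre symbol (d/p):
6^((11-1)/2) mod 11 = -1
(d/p) = -1, so p is inert: (p) stays prime with e=1, f=2, g=1.
Therefore p is inert.

inert


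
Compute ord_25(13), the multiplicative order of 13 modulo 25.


We want ord_25(13), the smallest k >= 1 with 13^k = 1 mod 25.
n = 25 = 5^2, phi(25) = 20; the order divides phi(n).
Divisors of 20: 1, 2, 4, 5, 10, 20
Repeated squaring mod 25: 13^1 = 13, 13^2 = 19, 13^4 = 11, 13^8 = 21, 13^16 = 16
Test divisors in increasing order:
  k=1: 13^1 = 13 mod 25
  k=2: 13^2 = 19 mod 25
  k=4: 13^4 = 11 mod 25
  k=5: 13^5 = 11 * 13 = 18 mod 25
  k=10: 13^10 = 21 * 19 = 24 mod 25
  k=20: 13^20 = 16 * 11 = 1 mod 25  <- first divisor giving 1
Order = 20

20


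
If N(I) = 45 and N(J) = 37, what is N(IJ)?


N(IJ) = N(I) * N(J)
= 45 * 37
= 1665

1665


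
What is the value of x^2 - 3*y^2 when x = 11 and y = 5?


x^2 - d*y^2
= 11^2 - 3*5^2
= 121 - 75
= 46

46


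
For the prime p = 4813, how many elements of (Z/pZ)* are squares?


For prime p, the number of non-zero quadratic residues is (p-1)/2.
= (4813-1)/2
= 2406

2406


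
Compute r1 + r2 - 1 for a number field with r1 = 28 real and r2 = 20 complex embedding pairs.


By Dirichlet's unit theorem:
rank = r1 + r2 - 1
= 28 + 20 - 1
= 47

47


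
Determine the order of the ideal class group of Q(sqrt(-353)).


K = Q(sqrt(-353)). d mod 4 = 3, so D = disc(K) = 4d = -1412
h(K) equals the number of primitive reduced positive-definite forms (a, b, c) = a*x^2 + b*x*y + c*y^2 with b^2 - 4ac = D,
where reduced means |b| <= a <= c, with b >= 0 whenever |b| = a or a = c, and primitive means gcd(a, b, c) = 1.
Reduced forces 3a^2 <= |D| = 1412, so 1 <= a <= 21; b must have the parity of D, and c = (b^2 - D)/(4a) must be an integer >= a.
Enumerate a = 1..21, b in [-a, a]:
  a=1: (1, 0, 353)  [1]
  a=2: (2, 2, 177)  [1]
  a=3: (3, -2, 118), (3, 2, 118)  [2]
  a=4..5: none
  a=6: (6, -2, 59), (6, 2, 59)  [2]
  a=7: (7, -4, 51), (7, 4, 51)  [2]
  a=8: none
  a=9: (9, -8, 41), (9, 8, 41)  [2]
  a=10..13: none
  a=14: (14, -10, 27), (14, 10, 27)  [2]
  a=15..16: none
  a=17: (17, -4, 21), (17, 4, 21)  [2]
  a=18: (18, -10, 21), (18, 10, 21)  [2]
  a=19..21: none
Total reduced forms: 1 + 1 + 2 + 2 + 2 + 2 + 2 + 2 + 2 = 16
h = 16

16


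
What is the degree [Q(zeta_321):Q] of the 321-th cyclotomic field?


The degree equals Euler's totient phi(321).
321 = 3 * 107
phi(321) = 212

212


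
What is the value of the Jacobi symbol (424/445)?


Compute (424/445) via quadratic reciprocity:
  pull out 2: (2/445) = -1  (since 445 mod 8 = 5)
  pull out 2: (2/445) = -1  (since 445 mod 8 = 5)
  pull out 2: (2/445) = -1  (since 445 mod 8 = 5)
  reciprocity: (53/445) -> +(445/53)
  reduce: (21/53)
  reciprocity: (21/53) -> +(53/21)
  reduce: (11/21)
  reciprocity: (11/21) -> +(21/11)
  reduce: (10/11)
  pull out 2: (2/11) = -1  (since 11 mod 8 = 3)
  reciprocity: (5/11) -> +(11/5)
  reduce: (1/5)
  (1/5) = 1
Product of signs = 1

1


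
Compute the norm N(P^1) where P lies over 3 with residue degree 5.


N(P^a) = p^(a*f)
= 3^(1*5)
= 3^5
= 243

243


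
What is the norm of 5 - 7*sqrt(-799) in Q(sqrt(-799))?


N(a + b*sqrt(d)) = a^2 - d*b^2
= (5)^2 - (-799)*(-7)^2
= 25 + 39151
= 39176

39176


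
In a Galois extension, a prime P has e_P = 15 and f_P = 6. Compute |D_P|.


|D_P| = e * f
= 15 * 6
= 90

90


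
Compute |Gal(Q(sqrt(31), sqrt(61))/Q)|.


The 2 square roots of distinct primes are multiplicatively independent over Q,
so [K:Q] = 2^2 and Gal(K/Q) is isomorphic to (Z/2Z)^2.
|Gal| = 2^2 = 4

4


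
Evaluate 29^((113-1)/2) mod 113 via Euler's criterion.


p = 113 is prime and the exponent is (p-1)/2 = 56, so by Euler's criterion 29^56 = (29/113) = +1 or -1 mod 113.
Compute by square-and-multiply:
  56 = 32 + 16 + 8 (binary 111000)
  Repeated squaring mod 113: 29^1 = 29, 29^2 = 50, 29^4 = 14, 29^8 = 83, 29^16 = 109, 29^32 = 16
  29^56 = 29^32 * 29^16 * 29^8 = 16 * 109 * 83 mod 113
    16 * 109 = 1744 = 49 mod 113
    49 * 83 = 4067 = 112 mod 113
  29^56 = 112 mod 113
Result 112 = p - 1 = -1 mod 113: 29 is a quadratic non-residue mod 113. As a residue in [0, p-1] the value is 112.
29^56 mod 113 = 112

112


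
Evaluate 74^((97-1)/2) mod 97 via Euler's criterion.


p = 97 is prime and the exponent is (p-1)/2 = 48, so by Euler's criterion 74^48 = (74/97) = +1 or -1 mod 97.
Compute by square-and-multiply:
  48 = 32 + 16 (binary 110000)
  Repeated squaring mod 97: 74^1 = 74, 74^2 = 44, 74^4 = 93, 74^8 = 16, 74^16 = 62, 74^32 = 61
  74^48 = 74^32 * 74^16 = 61 * 62 mod 97
    61 * 62 = 3782 = 96 mod 97
  74^48 = 96 mod 97
Result 96 = p - 1 = -1 mod 97: 74 is a quadratic non-residue mod 97. As a residue in [0, p-1] the value is 96.
74^48 mod 97 = 96

96


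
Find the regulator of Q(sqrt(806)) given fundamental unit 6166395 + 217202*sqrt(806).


epsilon = 6166395 + 217202*sqrt(806)
= 1.2333e+07
R = ln(1.2333e+07)
= 16.3278

16.3278


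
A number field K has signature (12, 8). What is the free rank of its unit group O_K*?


By Dirichlet's unit theorem:
rank = r1 + r2 - 1
= 12 + 8 - 1
= 19

19


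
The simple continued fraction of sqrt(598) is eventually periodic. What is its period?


Run the CF algorithm for sqrt(598).
a_0 = floor(sqrt(598)) = 24; set m_0=0, q_0=1.
Recurrence: m' = q*a - m,  q' = (d - m'^2)/q,  a' = floor((a_0 + m')/q').
  step 1: m=24, q=22, a=2
  step 2: m=20, q=9, a=4
  step 3: m=16, q=38, a=1
  step 4: m=22, q=3, a=15
  step 5: m=23, q=23, a=2
  step 6: m=23, q=3, a=15
  step 7: m=22, q=38, a=1
  step 8: m=16, q=9, a=4
  step 9: m=20, q=22, a=2
  step 10: m=24, q=1, a=48
a_10 = 2*a_0 = 48, so the period closes here.
sqrt(598) = [24; 2, 4, 1, 15, 2, 15, 1, 4, 2, 48]
Period length = 10

10


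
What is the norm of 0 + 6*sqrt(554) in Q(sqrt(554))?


N(a + b*sqrt(d)) = a^2 - d*b^2
= (0)^2 - (554)*(6)^2
= 0 - 19944
= -19944

-19944


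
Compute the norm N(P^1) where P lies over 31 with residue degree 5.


N(P^a) = p^(a*f)
= 31^(1*5)
= 31^5
= 28629151

28629151


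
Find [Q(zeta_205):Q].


The degree equals Euler's totient phi(205).
205 = 5 * 41
phi(205) = 160

160


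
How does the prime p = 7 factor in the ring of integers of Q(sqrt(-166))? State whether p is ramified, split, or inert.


K = Q(sqrt(-166)). Since d mod 4 = 2, disc(K) = -664.
Check p | disc: -664 mod 7 = 1.
p does not divide disc. Compute Legendre symbol (d/p):
2^((7-1)/2) mod 7 = 1
(d/p) = 1, so p splits: (p) = P*P' with e=1, f=1, g=2.
Therefore p is split.

split


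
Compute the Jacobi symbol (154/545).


Compute (154/545) via quadratic reciprocity:
  pull out 2: (2/545) = +1  (since 545 mod 8 = 1)
  reciprocity: (77/545) -> +(545/77)
  reduce: (6/77)
  pull out 2: (2/77) = -1  (since 77 mod 8 = 5)
  reciprocity: (3/77) -> +(77/3)
  reduce: (2/3)
  pull out 2: (2/3) = -1  (since 3 mod 8 = 3)
  (1/3) = 1
Product of signs = 1

1


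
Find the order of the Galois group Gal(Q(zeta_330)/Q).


|Gal(Q(zeta_330)/Q)| = phi(330)
= 80

80


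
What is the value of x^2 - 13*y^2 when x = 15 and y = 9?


x^2 - d*y^2
= 15^2 - 13*9^2
= 225 - 1053
= -828

-828


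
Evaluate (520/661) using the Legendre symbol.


p = 661 is prime, so compute (520/661) with the reciprocity algorithm (Jacobi-symbol steps: pull out 2s via (2/n), flip via reciprocity, reduce):
  pull out 2: (2/661) = -1  (since 661 mod 8 = 5)
  pull out 2: (2/661) = -1  (since 661 mod 8 = 5)
  pull out 2: (2/661) = -1  (since 661 mod 8 = 5)
  reciprocity: (65/661) -> +(661/65)
  reduce: (11/65)
  reciprocity: (11/65) -> +(65/11)
  reduce: (10/11)
  pull out 2: (2/11) = -1  (since 11 mod 8 = 3)
  reciprocity: (5/11) -> +(11/5)
  reduce: (1/5)
  (1/5) = 1
Product of signs = 1
(520/661) = 1

1


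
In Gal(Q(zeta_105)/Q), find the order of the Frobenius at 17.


The Frobenius at p in Gal(Q(zeta_n)/Q) = (Z/nZ)* is the class of p, so its order is ord_105(17), the smallest k >= 1 with 17^k = 1 mod 105.
n = 105 = 3 * 5 * 7, phi(105) = 48; the order divides phi(n).
Divisors of 48: 1, 2, 3, 4, 6, 8, 12, 16, 24, 48
Repeated squaring mod 105: 17^1 = 17, 17^2 = 79, 17^4 = 46, 17^8 = 16, 17^16 = 46, 17^32 = 16
Test divisors in increasing order:
  k=1: 17^1 = 17 mod 105
  k=2: 17^2 = 79 mod 105
  k=3: 17^3 = 79 * 17 = 83 mod 105
  k=4: 17^4 = 46 mod 105
  k=6: 17^6 = 46 * 79 = 64 mod 105
  k=8: 17^8 = 16 mod 105
  k=12: 17^12 = 16 * 46 = 1 mod 105  <- first divisor giving 1
Order = 12

12


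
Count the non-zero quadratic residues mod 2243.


For prime p, the number of non-zero quadratic residues is (p-1)/2.
= (2243-1)/2
= 1121

1121


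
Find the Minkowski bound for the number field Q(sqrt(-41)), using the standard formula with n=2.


d = -41, d mod 4 = 3, so disc(K) = 4d = -164; |disc(K)| = 164
Imaginary quadratic field, so n = 2, s = r2 = 1, r1 = 0
M = (n!/n^n) * (4/pi)^s * sqrt(|disc(K)|) = (2!/2^2) * (4/pi)^1 * sqrt(164)
= 0.5 * 1.273240 * 12.806248
= 8.1527

8.1527


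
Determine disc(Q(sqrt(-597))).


For K = Q(sqrt(d)) with d squarefree: disc(K) = d if d = 1 mod 4, and disc(K) = 4d if d = 2 or 3 mod 4.
Here d = -597, and d mod 4 = 3.
d = 3 mod 4, not 1 (O_K = Z[sqrt(d)]), so disc(K) = 4d = 4 * (-597) = -2388

-2388


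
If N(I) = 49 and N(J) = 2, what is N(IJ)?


N(IJ) = N(I) * N(J)
= 49 * 2
= 98

98


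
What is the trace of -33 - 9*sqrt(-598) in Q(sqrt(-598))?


Tr(a + b*sqrt(d)) = (a + b*sqrt(d)) + (a - b*sqrt(d)) = 2a
= 2 * (-33)
= -66

-66


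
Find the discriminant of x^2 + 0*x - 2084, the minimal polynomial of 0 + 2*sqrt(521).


The element 0 + 2*sqrt(521) has minimal polynomial:
x^2 + 0*x - 2084
Discriminant = (0)^2 - 4*(-2084)
= 0 + 8336
= 8336

8336


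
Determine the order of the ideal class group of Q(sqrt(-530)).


K = Q(sqrt(-530)). d mod 4 = 2, so D = disc(K) = 4d = -2120
h(K) equals the number of primitive reduced positive-definite forms (a, b, c) = a*x^2 + b*x*y + c*y^2 with b^2 - 4ac = D,
where reduced means |b| <= a <= c, with b >= 0 whenever |b| = a or a = c, and primitive means gcd(a, b, c) = 1.
Reduced forces 3a^2 <= |D| = 2120, so 1 <= a <= 26; b must have the parity of D, and c = (b^2 - D)/(4a) must be an integer >= a.
Enumerate a = 1..26, b in [-a, a]:
  a=1: (1, 0, 530)  [1]
  a=2: (2, 0, 265)  [1]
  a=3: (3, -2, 177), (3, 2, 177)  [2]
  a=4: none
  a=5: (5, 0, 106)  [1]
  a=6: (6, -4, 89), (6, 4, 89)  [2]
  a=7: (7, -6, 77), (7, 6, 77)  [2]
  a=8: none
  a=9: (9, -2, 59), (9, 2, 59)  [2]
  a=10: (10, 0, 53)  [1]
  a=11: (11, -6, 49), (11, 6, 49)  [2]
  a=12: none
  a=13: (13, -8, 42), (13, 8, 42)  [2]
  a=14: (14, -8, 39), (14, 8, 39)  [2]
  a=15: (15, -10, 37), (15, 10, 37)  [2]
  a=16..17: none
  a=18: (18, -16, 33), (18, 16, 33)  [2]
  a=19..20: none
  a=21: (21, -20, 30), (21, -8, 26), (21, 8, 26), (21, 20, 30)  [4]
  a=22: (22, -16, 27), (22, 16, 27)  [2]
  a=23..26: none
Total reduced forms: 1 + 1 + 2 + 1 + 2 + 2 + 2 + 1 + 2 + 2 + 2 + 2 + 2 + 4 + 2 = 28
h = 28

28


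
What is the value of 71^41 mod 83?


p = 83 is prime and the exponent is (p-1)/2 = 41, so by Euler's criterion 71^41 = (71/83) = +1 or -1 mod 83.
Compute by square-and-multiply:
  41 = 32 + 8 + 1 (binary 101001)
  Repeated squaring mod 83: 71^1 = 71, 71^2 = 61, 71^4 = 69, 71^8 = 30, 71^16 = 70, 71^32 = 3
  71^41 = 71^32 * 71^8 * 71^1 = 3 * 30 * 71 mod 83
    3 * 30 = 90 = 7 mod 83
    7 * 71 = 497 = 82 mod 83
  71^41 = 82 mod 83
Result 82 = p - 1 = -1 mod 83: 71 is a quadratic non-residue mod 83. As a residue in [0, p-1] the value is 82.
71^41 mod 83 = 82

82


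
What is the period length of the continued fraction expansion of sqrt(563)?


Run the CF algorithm for sqrt(563).
a_0 = floor(sqrt(563)) = 23; set m_0=0, q_0=1.
Recurrence: m' = q*a - m,  q' = (d - m'^2)/q,  a' = floor((a_0 + m')/q').
  step 1: m=23, q=34, a=1
  step 2: m=11, q=13, a=2
  step 3: m=15, q=26, a=1
  step 4: m=11, q=17, a=2
  step 5: m=23, q=2, a=23
  step 6: m=23, q=17, a=2
  step 7: m=11, q=26, a=1
  step 8: m=15, q=13, a=2
  step 9: m=11, q=34, a=1
  step 10: m=23, q=1, a=46
a_10 = 2*a_0 = 46, so the period closes here.
sqrt(563) = [23; 1, 2, 1, 2, 23, 2, 1, 2, 1, 46]
Period length = 10

10


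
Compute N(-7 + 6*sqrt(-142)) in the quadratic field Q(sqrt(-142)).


N(a + b*sqrt(d)) = a^2 - d*b^2
= (-7)^2 - (-142)*(6)^2
= 49 + 5112
= 5161

5161


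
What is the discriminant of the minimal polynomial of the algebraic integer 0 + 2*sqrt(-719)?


The element 0 + 2*sqrt(-719) has minimal polynomial:
x^2 + 0*x + 2876
Discriminant = (0)^2 - 4*(2876)
= 0 - 11504
= -11504

-11504


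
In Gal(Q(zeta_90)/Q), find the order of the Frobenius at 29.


The Frobenius at p in Gal(Q(zeta_n)/Q) = (Z/nZ)* is the class of p, so its order is ord_90(29), the smallest k >= 1 with 29^k = 1 mod 90.
n = 90 = 2 * 3^2 * 5, phi(90) = 24; the order divides phi(n).
Divisors of 24: 1, 2, 3, 4, 6, 8, 12, 24
Repeated squaring mod 90: 29^1 = 29, 29^2 = 31, 29^4 = 61, 29^8 = 31, 29^16 = 61
Test divisors in increasing order:
  k=1: 29^1 = 29 mod 90
  k=2: 29^2 = 31 mod 90
  k=3: 29^3 = 31 * 29 = 89 mod 90
  k=4: 29^4 = 61 mod 90
  k=6: 29^6 = 61 * 31 = 1 mod 90  <- first divisor giving 1
Order = 6

6


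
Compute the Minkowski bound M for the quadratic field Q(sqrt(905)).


d = 905, d mod 4 = 1, so disc(K) = d = 905; |disc(K)| = 905
Real quadratic field, so n = 2, s = r2 = 0, r1 = 2
M = (n!/n^n) * (4/pi)^s * sqrt(|disc(K)|) = (2!/2^2) * (4/pi)^0 * sqrt(905)
= 0.5 * 1.000000 * 30.083218
= 15.0416

15.0416


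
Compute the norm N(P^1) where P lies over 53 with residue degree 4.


N(P^a) = p^(a*f)
= 53^(1*4)
= 53^4
= 7890481

7890481


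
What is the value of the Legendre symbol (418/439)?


p = 439 is prime, so compute (418/439) with the reciprocity algorithm (Jacobi-symbol steps: pull out 2s via (2/n), flip via reciprocity, reduce):
  pull out 2: (2/439) = +1  (since 439 mod 8 = 7)
  reciprocity: (209/439) -> +(439/209)
  reduce: (21/209)
  reciprocity: (21/209) -> +(209/21)
  reduce: (20/21)
  pull out 2: (2/21) = -1  (since 21 mod 8 = 5)
  pull out 2: (2/21) = -1  (since 21 mod 8 = 5)
  reciprocity: (5/21) -> +(21/5)
  reduce: (1/5)
  (1/5) = 1
Product of signs = 1
(418/439) = 1

1


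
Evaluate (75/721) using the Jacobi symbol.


Compute (75/721) via quadratic reciprocity:
  reciprocity: (75/721) -> +(721/75)
  reduce: (46/75)
  pull out 2: (2/75) = -1  (since 75 mod 8 = 3)
  reciprocity: (23/75) -> -(75/23)
  reduce: (6/23)
  pull out 2: (2/23) = +1  (since 23 mod 8 = 7)
  reciprocity: (3/23) -> -(23/3)
  reduce: (2/3)
  pull out 2: (2/3) = -1  (since 3 mod 8 = 3)
  (1/3) = 1
Product of signs = 1

1


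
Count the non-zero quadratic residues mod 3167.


For prime p, the number of non-zero quadratic residues is (p-1)/2.
= (3167-1)/2
= 1583

1583


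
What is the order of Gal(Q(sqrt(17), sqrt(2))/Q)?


The 2 square roots of distinct primes are multiplicatively independent over Q,
so [K:Q] = 2^2 and Gal(K/Q) is isomorphic to (Z/2Z)^2.
|Gal| = 2^2 = 4

4


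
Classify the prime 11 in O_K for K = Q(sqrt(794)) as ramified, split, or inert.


K = Q(sqrt(794)). Since d mod 4 = 2, disc(K) = 3176.
Check p | disc: 3176 mod 11 = 8.
p does not divide disc. Compute Legendre symbol (d/p):
2^((11-1)/2) mod 11 = -1
(d/p) = -1, so p is inert: (p) stays prime with e=1, f=2, g=1.
Therefore p is inert.

inert


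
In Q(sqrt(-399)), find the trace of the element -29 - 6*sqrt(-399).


Tr(a + b*sqrt(d)) = (a + b*sqrt(d)) + (a - b*sqrt(d)) = 2a
= 2 * (-29)
= -58

-58


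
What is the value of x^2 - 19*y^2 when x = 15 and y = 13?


x^2 - d*y^2
= 15^2 - 19*13^2
= 225 - 3211
= -2986

-2986


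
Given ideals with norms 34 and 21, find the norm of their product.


N(IJ) = N(I) * N(J)
= 34 * 21
= 714

714


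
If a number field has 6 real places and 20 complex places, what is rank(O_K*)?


By Dirichlet's unit theorem:
rank = r1 + r2 - 1
= 6 + 20 - 1
= 25

25


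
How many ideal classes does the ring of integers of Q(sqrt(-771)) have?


K = Q(sqrt(-771)). d mod 4 = 1, so D = disc(K) = d = -771
h(K) equals the number of primitive reduced positive-definite forms (a, b, c) = a*x^2 + b*x*y + c*y^2 with b^2 - 4ac = D,
where reduced means |b| <= a <= c, with b >= 0 whenever |b| = a or a = c, and primitive means gcd(a, b, c) = 1.
Reduced forces 3a^2 <= |D| = 771, so 1 <= a <= 16; b must have the parity of D, and c = (b^2 - D)/(4a) must be an integer >= a.
Enumerate a = 1..16, b in [-a, a]:
  a=1: (1, 1, 193)  [1]
  a=2: none
  a=3: (3, 3, 65)  [1]
  a=4: none
  a=5: (5, -3, 39), (5, 3, 39)  [2]
  a=6..12: none
  a=13: (13, -3, 15), (13, 3, 15)  [2]
  a=14..16: none
Total reduced forms: 1 + 1 + 2 + 2 = 6
h = 6

6


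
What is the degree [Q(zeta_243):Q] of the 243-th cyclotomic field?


The degree equals Euler's totient phi(243).
243 = 3^5
phi(243) = 162

162


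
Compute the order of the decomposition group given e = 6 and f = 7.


|D_P| = e * f
= 6 * 7
= 42

42


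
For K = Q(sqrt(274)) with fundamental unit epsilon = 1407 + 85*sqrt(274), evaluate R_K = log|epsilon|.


epsilon = 1407 + 85*sqrt(274)
= 2814.0004
R = ln(2814.0004)
= 7.9424

7.9424


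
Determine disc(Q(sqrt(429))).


For K = Q(sqrt(d)) with d squarefree: disc(K) = d if d = 1 mod 4, and disc(K) = 4d if d = 2 or 3 mod 4.
Here d = 429, and d mod 4 = 1.
d = 1 mod 4 (O_K = Z[(1+sqrt(d))/2]), so disc(K) = d = 429

429


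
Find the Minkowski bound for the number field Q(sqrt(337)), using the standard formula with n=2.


d = 337, d mod 4 = 1, so disc(K) = d = 337; |disc(K)| = 337
Real quadratic field, so n = 2, s = r2 = 0, r1 = 2
M = (n!/n^n) * (4/pi)^s * sqrt(|disc(K)|) = (2!/2^2) * (4/pi)^0 * sqrt(337)
= 0.5 * 1.000000 * 18.357560
= 9.1788

9.1788


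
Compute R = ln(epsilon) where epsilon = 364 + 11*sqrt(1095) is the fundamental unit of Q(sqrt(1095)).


epsilon = 364 + 11*sqrt(1095)
= 727.9986
R = ln(727.9986)
= 6.5903

6.5903


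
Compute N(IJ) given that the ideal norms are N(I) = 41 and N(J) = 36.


N(IJ) = N(I) * N(J)
= 41 * 36
= 1476

1476


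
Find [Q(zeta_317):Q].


The degree equals Euler's totient phi(317).
317 = 317
phi(317) = 316

316


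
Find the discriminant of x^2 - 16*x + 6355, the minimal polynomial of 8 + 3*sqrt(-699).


The element 8 + 3*sqrt(-699) has minimal polynomial:
x^2 - 16*x + 6355
Discriminant = (-16)^2 - 4*(6355)
= 256 - 25420
= -25164

-25164


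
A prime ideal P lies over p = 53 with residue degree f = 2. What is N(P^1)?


N(P^a) = p^(a*f)
= 53^(1*2)
= 53^2
= 2809

2809


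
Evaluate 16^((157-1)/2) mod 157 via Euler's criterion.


p = 157 is prime and the exponent is (p-1)/2 = 78, so by Euler's criterion 16^78 = (16/157) = +1 or -1 mod 157.
Compute by square-and-multiply:
  78 = 64 + 8 + 4 + 2 (binary 1001110)
  Repeated squaring mod 157: 16^1 = 16, 16^2 = 99, 16^4 = 67, 16^8 = 93, 16^16 = 14, 16^32 = 39, 16^64 = 108
  16^78 = 16^64 * 16^8 * 16^4 * 16^2 = 108 * 93 * 67 * 99 mod 157
    108 * 93 = 10044 = 153 mod 157
    153 * 67 = 10251 = 46 mod 157
    46 * 99 = 4554 = 1 mod 157
  16^78 = 1 mod 157
Result 1: 16 is a quadratic residue mod 157.
16^78 mod 157 = 1

1


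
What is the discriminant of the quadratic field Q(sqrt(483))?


For K = Q(sqrt(d)) with d squarefree: disc(K) = d if d = 1 mod 4, and disc(K) = 4d if d = 2 or 3 mod 4.
Here d = 483, and d mod 4 = 3.
d = 3 mod 4, not 1 (O_K = Z[sqrt(d)]), so disc(K) = 4d = 4 * (483) = 1932

1932


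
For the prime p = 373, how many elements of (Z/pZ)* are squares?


For prime p, the number of non-zero quadratic residues is (p-1)/2.
= (373-1)/2
= 186

186


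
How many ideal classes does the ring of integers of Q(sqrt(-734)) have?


K = Q(sqrt(-734)). d mod 4 = 2, so D = disc(K) = 4d = -2936
h(K) equals the number of primitive reduced positive-definite forms (a, b, c) = a*x^2 + b*x*y + c*y^2 with b^2 - 4ac = D,
where reduced means |b| <= a <= c, with b >= 0 whenever |b| = a or a = c, and primitive means gcd(a, b, c) = 1.
Reduced forces 3a^2 <= |D| = 2936, so 1 <= a <= 31; b must have the parity of D, and c = (b^2 - D)/(4a) must be an integer >= a.
Enumerate a = 1..31, b in [-a, a]:
  a=1: (1, 0, 734)  [1]
  a=2: (2, 0, 367)  [1]
  a=3: (3, -2, 245), (3, 2, 245)  [2]
  a=4: none
  a=5: (5, -2, 147), (5, 2, 147)  [2]
  a=6: (6, -4, 123), (6, 4, 123)  [2]
  a=7: (7, -2, 105), (7, 2, 105)  [2]
  a=8: none
  a=9: (9, -4, 82), (9, 4, 82)  [2]
  a=10: (10, -8, 75), (10, 8, 75)  [2]
  a=11: (11, -10, 69), (11, 10, 69)  [2]
  a=12..13: none
  a=14: (14, -12, 55), (14, 12, 55)  [2]
  a=15: (15, -8, 50), (15, -2, 49), (15, 2, 49), (15, 8, 50)  [4]
  a=16..17: none
  a=18: (18, -4, 41), (18, 4, 41)  [2]
  a=19: (19, -16, 42), (19, 16, 42)  [2]
  a=20: none
  a=21: (21, -16, 38), (21, -2, 35), (21, 2, 35), (21, 16, 38)  [4]
  a=22: (22, -12, 35), (22, 12, 35)  [2]
  a=23: (23, -10, 33), (23, 10, 33)  [2]
  a=24: none
  a=25: (25, -8, 30), (25, 8, 30)  [2]
  a=26: none
  a=27: (27, -14, 29), (27, 14, 29)  [2]
  a=28..29: none
  a=30: (30, -28, 31), (30, 28, 31)  [2]
  a=31: none
Total reduced forms: 1 + 1 + 2 + 2 + 2 + 2 + 2 + 2 + 2 + 2 + 4 + 2 + 2 + 4 + 2 + 2 + 2 + 2 + 2 = 40
h = 40

40


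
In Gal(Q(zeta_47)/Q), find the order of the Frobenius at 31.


The Frobenius at p in Gal(Q(zeta_n)/Q) = (Z/nZ)* is the class of p, so its order is ord_47(31), the smallest k >= 1 with 31^k = 1 mod 47.
n = 47 = 47, phi(47) = 46; the order divides phi(n).
Divisors of 46: 1, 2, 23, 46
Repeated squaring mod 47: 31^1 = 31, 31^2 = 21, 31^4 = 18, 31^8 = 42, 31^16 = 25, 31^32 = 14
Test divisors in increasing order:
  k=1: 31^1 = 31 mod 47
  k=2: 31^2 = 21 mod 47
  k=23: 31^23 = 25 * 18 * 21 * 31 = 46 mod 47
  k=46: 31^46 = 14 * 42 * 18 * 21 = 1 mod 47  <- first divisor giving 1
Order = 46

46


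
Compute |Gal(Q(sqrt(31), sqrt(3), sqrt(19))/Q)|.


The 3 square roots of distinct primes are multiplicatively independent over Q,
so [K:Q] = 2^3 and Gal(K/Q) is isomorphic to (Z/2Z)^3.
|Gal| = 2^3 = 8

8


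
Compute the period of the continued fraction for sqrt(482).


Run the CF algorithm for sqrt(482).
a_0 = floor(sqrt(482)) = 21; set m_0=0, q_0=1.
Recurrence: m' = q*a - m,  q' = (d - m'^2)/q,  a' = floor((a_0 + m')/q').
  step 1: m=21, q=41, a=1
  step 2: m=20, q=2, a=20
  step 3: m=20, q=41, a=1
  step 4: m=21, q=1, a=42
a_4 = 2*a_0 = 42, so the period closes here.
sqrt(482) = [21; 1, 20, 1, 42]
Period length = 4

4


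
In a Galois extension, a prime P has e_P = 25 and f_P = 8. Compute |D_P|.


|D_P| = e * f
= 25 * 8
= 200

200


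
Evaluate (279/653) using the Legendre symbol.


p = 653 is prime, so compute (279/653) with the reciprocity algorithm (Jacobi-symbol steps: pull out 2s via (2/n), flip via reciprocity, reduce):
  reciprocity: (279/653) -> +(653/279)
  reduce: (95/279)
  reciprocity: (95/279) -> -(279/95)
  reduce: (89/95)
  reciprocity: (89/95) -> +(95/89)
  reduce: (6/89)
  pull out 2: (2/89) = +1  (since 89 mod 8 = 1)
  reciprocity: (3/89) -> +(89/3)
  reduce: (2/3)
  pull out 2: (2/3) = -1  (since 3 mod 8 = 3)
  (1/3) = 1
Product of signs = 1
(279/653) = 1

1


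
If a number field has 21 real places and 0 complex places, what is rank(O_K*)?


By Dirichlet's unit theorem:
rank = r1 + r2 - 1
= 21 + 0 - 1
= 20

20


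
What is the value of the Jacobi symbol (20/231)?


Compute (20/231) via quadratic reciprocity:
  pull out 2: (2/231) = +1  (since 231 mod 8 = 7)
  pull out 2: (2/231) = +1  (since 231 mod 8 = 7)
  reciprocity: (5/231) -> +(231/5)
  reduce: (1/5)
  (1/5) = 1
Product of signs = 1

1


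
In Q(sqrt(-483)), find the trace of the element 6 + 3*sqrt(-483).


Tr(a + b*sqrt(d)) = (a + b*sqrt(d)) + (a - b*sqrt(d)) = 2a
= 2 * (6)
= 12

12


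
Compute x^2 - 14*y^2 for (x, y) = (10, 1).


x^2 - d*y^2
= 10^2 - 14*1^2
= 100 - 14
= 86

86


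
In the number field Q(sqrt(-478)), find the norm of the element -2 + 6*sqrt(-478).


N(a + b*sqrt(d)) = a^2 - d*b^2
= (-2)^2 - (-478)*(6)^2
= 4 + 17208
= 17212

17212


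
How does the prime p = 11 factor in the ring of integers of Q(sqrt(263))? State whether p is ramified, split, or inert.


K = Q(sqrt(263)). Since d mod 4 = 3, disc(K) = 1052.
Check p | disc: 1052 mod 11 = 7.
p does not divide disc. Compute Legendre symbol (d/p):
10^((11-1)/2) mod 11 = -1
(d/p) = -1, so p is inert: (p) stays prime with e=1, f=2, g=1.
Therefore p is inert.

inert


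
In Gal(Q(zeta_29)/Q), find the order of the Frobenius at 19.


The Frobenius at p in Gal(Q(zeta_n)/Q) = (Z/nZ)* is the class of p, so its order is ord_29(19), the smallest k >= 1 with 19^k = 1 mod 29.
n = 29 = 29, phi(29) = 28; the order divides phi(n).
Divisors of 28: 1, 2, 4, 7, 14, 28
Repeated squaring mod 29: 19^1 = 19, 19^2 = 13, 19^4 = 24, 19^8 = 25, 19^16 = 16
Test divisors in increasing order:
  k=1: 19^1 = 19 mod 29
  k=2: 19^2 = 13 mod 29
  k=4: 19^4 = 24 mod 29
  k=7: 19^7 = 24 * 13 * 19 = 12 mod 29
  k=14: 19^14 = 25 * 24 * 13 = 28 mod 29
  k=28: 19^28 = 16 * 25 * 24 = 1 mod 29  <- first divisor giving 1
Order = 28

28


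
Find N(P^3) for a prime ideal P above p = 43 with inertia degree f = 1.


N(P^a) = p^(a*f)
= 43^(3*1)
= 43^3
= 79507

79507


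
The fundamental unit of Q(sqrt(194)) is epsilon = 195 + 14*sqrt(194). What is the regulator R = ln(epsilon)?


epsilon = 195 + 14*sqrt(194)
= 389.9974
R = ln(389.9974)
= 5.9661

5.9661


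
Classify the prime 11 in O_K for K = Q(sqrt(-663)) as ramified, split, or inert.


K = Q(sqrt(-663)). Since d mod 4 = 1, disc(K) = -663.
Check p | disc: -663 mod 11 = 8.
p does not divide disc. Compute Legendre symbol (d/p):
8^((11-1)/2) mod 11 = -1
(d/p) = -1, so p is inert: (p) stays prime with e=1, f=2, g=1.
Therefore p is inert.

inert


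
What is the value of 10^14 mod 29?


p = 29 is prime and the exponent is (p-1)/2 = 14, so by Euler's criterion 10^14 = (10/29) = +1 or -1 mod 29.
Compute by square-and-multiply:
  14 = 8 + 4 + 2 (binary 1110)
  Repeated squaring mod 29: 10^1 = 10, 10^2 = 13, 10^4 = 24, 10^8 = 25
  10^14 = 10^8 * 10^4 * 10^2 = 25 * 24 * 13 mod 29
    25 * 24 = 600 = 20 mod 29
    20 * 13 = 260 = 28 mod 29
  10^14 = 28 mod 29
Result 28 = p - 1 = -1 mod 29: 10 is a quadratic non-residue mod 29. As a residue in [0, p-1] the value is 28.
10^14 mod 29 = 28

28


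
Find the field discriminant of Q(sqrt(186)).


For K = Q(sqrt(d)) with d squarefree: disc(K) = d if d = 1 mod 4, and disc(K) = 4d if d = 2 or 3 mod 4.
Here d = 186, and d mod 4 = 2.
d = 2 mod 4, not 1 (O_K = Z[sqrt(d)]), so disc(K) = 4d = 4 * (186) = 744

744


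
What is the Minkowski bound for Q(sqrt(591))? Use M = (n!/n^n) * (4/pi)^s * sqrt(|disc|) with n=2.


d = 591, d mod 4 = 3, so disc(K) = 4d = 2364; |disc(K)| = 2364
Real quadratic field, so n = 2, s = r2 = 0, r1 = 2
M = (n!/n^n) * (4/pi)^s * sqrt(|disc(K)|) = (2!/2^2) * (4/pi)^0 * sqrt(2364)
= 0.5 * 1.000000 * 48.620983
= 24.3105

24.3105


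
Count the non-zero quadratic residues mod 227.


For prime p, the number of non-zero quadratic residues is (p-1)/2.
= (227-1)/2
= 113

113


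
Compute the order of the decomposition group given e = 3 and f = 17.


|D_P| = e * f
= 3 * 17
= 51

51


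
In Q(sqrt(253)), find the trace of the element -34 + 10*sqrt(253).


Tr(a + b*sqrt(d)) = (a + b*sqrt(d)) + (a - b*sqrt(d)) = 2a
= 2 * (-34)
= -68

-68


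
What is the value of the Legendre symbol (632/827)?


p = 827 is prime, so compute (632/827) with the reciprocity algorithm (Jacobi-symbol steps: pull out 2s via (2/n), flip via reciprocity, reduce):
  pull out 2: (2/827) = -1  (since 827 mod 8 = 3)
  pull out 2: (2/827) = -1  (since 827 mod 8 = 3)
  pull out 2: (2/827) = -1  (since 827 mod 8 = 3)
  reciprocity: (79/827) -> -(827/79)
  reduce: (37/79)
  reciprocity: (37/79) -> +(79/37)
  reduce: (5/37)
  reciprocity: (5/37) -> +(37/5)
  reduce: (2/5)
  pull out 2: (2/5) = -1  (since 5 mod 8 = 5)
  (1/5) = 1
Product of signs = -1
(632/827) = -1

-1


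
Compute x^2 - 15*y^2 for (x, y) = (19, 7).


x^2 - d*y^2
= 19^2 - 15*7^2
= 361 - 735
= -374

-374


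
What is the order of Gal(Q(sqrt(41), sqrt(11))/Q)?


The 2 square roots of distinct primes are multiplicatively independent over Q,
so [K:Q] = 2^2 and Gal(K/Q) is isomorphic to (Z/2Z)^2.
|Gal| = 2^2 = 4

4


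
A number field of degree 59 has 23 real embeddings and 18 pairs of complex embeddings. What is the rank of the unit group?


By Dirichlet's unit theorem:
rank = r1 + r2 - 1
= 23 + 18 - 1
= 40

40


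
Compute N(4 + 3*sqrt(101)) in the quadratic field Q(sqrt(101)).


N(a + b*sqrt(d)) = a^2 - d*b^2
= (4)^2 - (101)*(3)^2
= 16 - 909
= -893

-893


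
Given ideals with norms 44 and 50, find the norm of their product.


N(IJ) = N(I) * N(J)
= 44 * 50
= 2200

2200


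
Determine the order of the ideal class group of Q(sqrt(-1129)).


K = Q(sqrt(-1129)). d mod 4 = 3, so D = disc(K) = 4d = -4516
h(K) equals the number of primitive reduced positive-definite forms (a, b, c) = a*x^2 + b*x*y + c*y^2 with b^2 - 4ac = D,
where reduced means |b| <= a <= c, with b >= 0 whenever |b| = a or a = c, and primitive means gcd(a, b, c) = 1.
Reduced forces 3a^2 <= |D| = 4516, so 1 <= a <= 38; b must have the parity of D, and c = (b^2 - D)/(4a) must be an integer >= a.
Enumerate a = 1..38, b in [-a, a]:
  a=1: (1, 0, 1129)  [1]
  a=2: (2, 2, 565)  [1]
  a=3..4: none
  a=5: (5, -2, 226), (5, 2, 226)  [2]
  a=6..9: none
  a=10: (10, -2, 113), (10, 2, 113)  [2]
  a=11: (11, -4, 103), (11, 4, 103)  [2]
  a=12..18: none
  a=19: (19, -14, 62), (19, 14, 62)  [2]
  a=20..21: none
  a=22: (22, -18, 55), (22, 18, 55)  [2]
  a=23..24: none
  a=25: (25, -22, 50), (25, 22, 50)  [2]
  a=26..30: none
  a=31: (31, -14, 38), (31, 14, 38)  [2]
  a=32..38: none
Total reduced forms: 1 + 1 + 2 + 2 + 2 + 2 + 2 + 2 + 2 = 16
h = 16

16


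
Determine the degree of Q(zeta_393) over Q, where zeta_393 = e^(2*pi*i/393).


The degree equals Euler's totient phi(393).
393 = 3 * 131
phi(393) = 260

260


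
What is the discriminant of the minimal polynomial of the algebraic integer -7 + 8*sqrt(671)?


The element -7 + 8*sqrt(671) has minimal polynomial:
x^2 + 14*x - 42895
Discriminant = (14)^2 - 4*(-42895)
= 196 + 171580
= 171776

171776


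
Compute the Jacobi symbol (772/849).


Compute (772/849) via quadratic reciprocity:
  pull out 2: (2/849) = +1  (since 849 mod 8 = 1)
  pull out 2: (2/849) = +1  (since 849 mod 8 = 1)
  reciprocity: (193/849) -> +(849/193)
  reduce: (77/193)
  reciprocity: (77/193) -> +(193/77)
  reduce: (39/77)
  reciprocity: (39/77) -> +(77/39)
  reduce: (38/39)
  pull out 2: (2/39) = +1  (since 39 mod 8 = 7)
  reciprocity: (19/39) -> -(39/19)
  reduce: (1/19)
  (1/19) = 1
Product of signs = -1

-1


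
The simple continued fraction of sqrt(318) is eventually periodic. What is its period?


Run the CF algorithm for sqrt(318).
a_0 = floor(sqrt(318)) = 17; set m_0=0, q_0=1.
Recurrence: m' = q*a - m,  q' = (d - m'^2)/q,  a' = floor((a_0 + m')/q').
  step 1: m=17, q=29, a=1
  step 2: m=12, q=6, a=4
  step 3: m=12, q=29, a=1
  step 4: m=17, q=1, a=34
a_4 = 2*a_0 = 34, so the period closes here.
sqrt(318) = [17; 1, 4, 1, 34]
Period length = 4

4


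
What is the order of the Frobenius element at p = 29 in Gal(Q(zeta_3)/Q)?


The Frobenius at p in Gal(Q(zeta_n)/Q) = (Z/nZ)* is the class of p, so its order is ord_3(29), the smallest k >= 1 with 29^k = 1 mod 3.
n = 3 = 3, phi(3) = 2; the order divides phi(n).
Divisors of 2: 1, 2
Repeated squaring mod 3: 29^1 = 2, 29^2 = 1
Test divisors in increasing order:
  k=1: 29^1 = 2 mod 3
  k=2: 29^2 = 1 mod 3  <- first divisor giving 1
Order = 2

2


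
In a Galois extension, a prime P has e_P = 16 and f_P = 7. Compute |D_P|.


|D_P| = e * f
= 16 * 7
= 112

112


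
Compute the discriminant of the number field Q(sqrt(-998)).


For K = Q(sqrt(d)) with d squarefree: disc(K) = d if d = 1 mod 4, and disc(K) = 4d if d = 2 or 3 mod 4.
Here d = -998, and d mod 4 = 2.
d = 2 mod 4, not 1 (O_K = Z[sqrt(d)]), so disc(K) = 4d = 4 * (-998) = -3992

-3992


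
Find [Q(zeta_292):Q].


The degree equals Euler's totient phi(292).
292 = 2^2 * 73
phi(292) = 144

144


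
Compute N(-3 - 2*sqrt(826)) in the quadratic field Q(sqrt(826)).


N(a + b*sqrt(d)) = a^2 - d*b^2
= (-3)^2 - (826)*(-2)^2
= 9 - 3304
= -3295

-3295


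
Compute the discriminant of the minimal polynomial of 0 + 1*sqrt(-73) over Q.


The element 0 + 1*sqrt(-73) has minimal polynomial:
x^2 + 0*x + 73
Discriminant = (0)^2 - 4*(73)
= 0 - 292
= -292

-292


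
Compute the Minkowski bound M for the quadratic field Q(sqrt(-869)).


d = -869, d mod 4 = 3, so disc(K) = 4d = -3476; |disc(K)| = 3476
Imaginary quadratic field, so n = 2, s = r2 = 1, r1 = 0
M = (n!/n^n) * (4/pi)^s * sqrt(|disc(K)|) = (2!/2^2) * (4/pi)^1 * sqrt(3476)
= 0.5 * 1.273240 * 58.957612
= 37.5336

37.5336


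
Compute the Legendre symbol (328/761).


p = 761 is prime, so compute (328/761) with the reciprocity algorithm (Jacobi-symbol steps: pull out 2s via (2/n), flip via reciprocity, reduce):
  pull out 2: (2/761) = +1  (since 761 mod 8 = 1)
  pull out 2: (2/761) = +1  (since 761 mod 8 = 1)
  pull out 2: (2/761) = +1  (since 761 mod 8 = 1)
  reciprocity: (41/761) -> +(761/41)
  reduce: (23/41)
  reciprocity: (23/41) -> +(41/23)
  reduce: (18/23)
  pull out 2: (2/23) = +1  (since 23 mod 8 = 7)
  reciprocity: (9/23) -> +(23/9)
  reduce: (5/9)
  reciprocity: (5/9) -> +(9/5)
  reduce: (4/5)
  pull out 2: (2/5) = -1  (since 5 mod 8 = 5)
  pull out 2: (2/5) = -1  (since 5 mod 8 = 5)
  (1/5) = 1
Product of signs = 1
(328/761) = 1

1


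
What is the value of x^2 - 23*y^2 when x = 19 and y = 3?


x^2 - d*y^2
= 19^2 - 23*3^2
= 361 - 207
= 154

154


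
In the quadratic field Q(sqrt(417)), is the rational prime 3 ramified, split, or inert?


K = Q(sqrt(417)). Since d mod 4 = 1, disc(K) = 417.
Check p | disc: 417 mod 3 = 0.
p divides disc, so p ramifies: (p) = P^2 with e=2, f=1, g=1.
Therefore p is ramified.

ramified


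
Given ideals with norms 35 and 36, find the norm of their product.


N(IJ) = N(I) * N(J)
= 35 * 36
= 1260

1260


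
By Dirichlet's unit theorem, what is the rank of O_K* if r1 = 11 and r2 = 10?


By Dirichlet's unit theorem:
rank = r1 + r2 - 1
= 11 + 10 - 1
= 20

20


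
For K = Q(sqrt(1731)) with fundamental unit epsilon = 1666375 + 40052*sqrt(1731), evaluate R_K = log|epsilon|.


epsilon = 1666375 + 40052*sqrt(1731)
= 3.3327e+06
R = ln(3.3327e+06)
= 15.0193

15.0193


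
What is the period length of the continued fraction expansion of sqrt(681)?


Run the CF algorithm for sqrt(681).
a_0 = floor(sqrt(681)) = 26; set m_0=0, q_0=1.
Recurrence: m' = q*a - m,  q' = (d - m'^2)/q,  a' = floor((a_0 + m')/q').
  step 1: m=26, q=5, a=10
  step 2: m=24, q=21, a=2
  step 3: m=18, q=17, a=2
  step 4: m=16, q=25, a=1
  step 5: m=9, q=24, a=1
  step 6: m=15, q=19, a=2
  step 7: m=23, q=8, a=6
  step 8: m=25, q=7, a=7
  step 9: m=24, q=15, a=3
  step 10: m=21, q=16, a=2
  step 11: m=11, q=35, a=1
  step 12: m=24, q=3, a=16
  step 13: m=24, q=35, a=1
  step 14: m=11, q=16, a=2
  step 15: m=21, q=15, a=3
  step 16: m=24, q=7, a=7
  step 17: m=25, q=8, a=6
  step 18: m=23, q=19, a=2
  step 19: m=15, q=24, a=1
  step 20: m=9, q=25, a=1
  step 21: m=16, q=17, a=2
  step 22: m=18, q=21, a=2
  step 23: m=24, q=5, a=10
  step 24: m=26, q=1, a=52
a_24 = 2*a_0 = 52, so the period closes here.
sqrt(681) = [26; 10, 2, 2, 1, 1, 2, 6, 7, 3, 2, 1, 16, 1, 2, 3, 7, 6, 2, 1, 1, 2, 2, 10, 52]
Period length = 24

24


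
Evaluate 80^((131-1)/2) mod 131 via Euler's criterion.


p = 131 is prime and the exponent is (p-1)/2 = 65, so by Euler's criterion 80^65 = (80/131) = +1 or -1 mod 131.
Compute by square-and-multiply:
  65 = 64 + 1 (binary 1000001)
  Repeated squaring mod 131: 80^1 = 80, 80^2 = 112, 80^4 = 99, 80^8 = 107, 80^16 = 52, 80^32 = 84, 80^64 = 113
  80^65 = 80^64 * 80^1 = 113 * 80 mod 131
    113 * 80 = 9040 = 1 mod 131
  80^65 = 1 mod 131
Result 1: 80 is a quadratic residue mod 131.
80^65 mod 131 = 1

1


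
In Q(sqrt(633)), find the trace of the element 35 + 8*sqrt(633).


Tr(a + b*sqrt(d)) = (a + b*sqrt(d)) + (a - b*sqrt(d)) = 2a
= 2 * (35)
= 70

70


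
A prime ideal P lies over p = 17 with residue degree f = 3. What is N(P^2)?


N(P^a) = p^(a*f)
= 17^(2*3)
= 17^6
= 24137569

24137569


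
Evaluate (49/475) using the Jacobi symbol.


Compute (49/475) via quadratic reciprocity:
  reciprocity: (49/475) -> +(475/49)
  reduce: (34/49)
  pull out 2: (2/49) = +1  (since 49 mod 8 = 1)
  reciprocity: (17/49) -> +(49/17)
  reduce: (15/17)
  reciprocity: (15/17) -> +(17/15)
  reduce: (2/15)
  pull out 2: (2/15) = +1  (since 15 mod 8 = 7)
  (1/15) = 1
Product of signs = 1

1


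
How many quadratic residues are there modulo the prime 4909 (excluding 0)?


For prime p, the number of non-zero quadratic residues is (p-1)/2.
= (4909-1)/2
= 2454

2454


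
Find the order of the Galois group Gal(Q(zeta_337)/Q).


|Gal(Q(zeta_337)/Q)| = phi(337)
= 336

336


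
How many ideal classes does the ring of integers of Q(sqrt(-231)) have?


K = Q(sqrt(-231)). d mod 4 = 1, so D = disc(K) = d = -231
h(K) equals the number of primitive reduced positive-definite forms (a, b, c) = a*x^2 + b*x*y + c*y^2 with b^2 - 4ac = D,
where reduced means |b| <= a <= c, with b >= 0 whenever |b| = a or a = c, and primitive means gcd(a, b, c) = 1.
Reduced forces 3a^2 <= |D| = 231, so 1 <= a <= 8; b must have the parity of D, and c = (b^2 - D)/(4a) must be an integer >= a.
Enumerate a = 1..8, b in [-a, a]:
  a=1: (1, 1, 58)  [1]
  a=2: (2, -1, 29), (2, 1, 29)  [2]
  a=3: (3, 3, 20)  [1]
  a=4: (4, -3, 15), (4, 3, 15)  [2]
  a=5: (5, -3, 12), (5, 3, 12)  [2]
  a=6: (6, -3, 10), (6, 3, 10)  [2]
  a=7: (7, 7, 10)  [1]
  a=8: (8, 5, 8)  [1]
Total reduced forms: 1 + 2 + 1 + 2 + 2 + 2 + 1 + 1 = 12
h = 12

12
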